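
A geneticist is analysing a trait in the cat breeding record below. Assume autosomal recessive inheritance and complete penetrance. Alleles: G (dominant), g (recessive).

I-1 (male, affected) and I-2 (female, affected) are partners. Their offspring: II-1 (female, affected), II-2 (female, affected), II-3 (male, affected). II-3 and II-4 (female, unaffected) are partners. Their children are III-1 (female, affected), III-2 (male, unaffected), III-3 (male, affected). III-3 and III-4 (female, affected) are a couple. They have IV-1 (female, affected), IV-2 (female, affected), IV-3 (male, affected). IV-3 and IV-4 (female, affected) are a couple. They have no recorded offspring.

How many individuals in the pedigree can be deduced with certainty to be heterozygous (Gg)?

2

Obligate heterozygotes: II-4 is unaffected so carries G and passed g to III-1 (gg), so II-4 is Gg; III-2 is unaffected so carries G and received g from II-3 (gg), so III-2 is Gg.
Every other individual is either homozygous by phenotype or has at least one consistent homozygous assignment, so the count is 2.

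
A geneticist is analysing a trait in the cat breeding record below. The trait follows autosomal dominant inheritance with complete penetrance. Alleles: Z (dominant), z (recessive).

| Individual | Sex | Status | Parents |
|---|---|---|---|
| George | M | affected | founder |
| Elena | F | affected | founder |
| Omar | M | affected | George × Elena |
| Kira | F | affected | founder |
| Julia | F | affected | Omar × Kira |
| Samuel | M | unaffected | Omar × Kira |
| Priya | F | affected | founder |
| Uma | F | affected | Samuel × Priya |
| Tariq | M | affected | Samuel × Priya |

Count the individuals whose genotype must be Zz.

Obligate heterozygotes: Omar is affected so carries Z and passed z to Samuel (zz), so Omar is Zz; Kira is affected so carries Z and passed z to Samuel (zz), so Kira is Zz; Uma is affected so carries Z and received z from Samuel (zz), so Uma is Zz; Tariq is affected so carries Z and received z from Samuel (zz), so Tariq is Zz.
Every other individual is either homozygous by phenotype or has at least one consistent homozygous assignment, so the count is 4.

4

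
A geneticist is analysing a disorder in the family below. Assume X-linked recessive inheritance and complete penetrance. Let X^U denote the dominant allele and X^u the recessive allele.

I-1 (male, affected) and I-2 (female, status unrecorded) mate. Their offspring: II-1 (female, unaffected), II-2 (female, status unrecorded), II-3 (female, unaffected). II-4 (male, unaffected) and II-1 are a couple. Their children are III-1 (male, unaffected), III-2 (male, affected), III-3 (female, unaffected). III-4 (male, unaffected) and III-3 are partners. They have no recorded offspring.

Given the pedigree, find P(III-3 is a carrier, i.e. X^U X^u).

II-4 is unaffected, so II-4 is X^U Y.
II-1 is unaffected so carries U and received u from I-1 (X^u Y), so II-1 is X^U X^u.
Their cross gives offspring ratios 1/2 X^U X^U : 1/2 X^U X^u. Conditioning on III-3 being unaffected, P(X^U X^u) = 1/2 / 1 = 1/2.

1/2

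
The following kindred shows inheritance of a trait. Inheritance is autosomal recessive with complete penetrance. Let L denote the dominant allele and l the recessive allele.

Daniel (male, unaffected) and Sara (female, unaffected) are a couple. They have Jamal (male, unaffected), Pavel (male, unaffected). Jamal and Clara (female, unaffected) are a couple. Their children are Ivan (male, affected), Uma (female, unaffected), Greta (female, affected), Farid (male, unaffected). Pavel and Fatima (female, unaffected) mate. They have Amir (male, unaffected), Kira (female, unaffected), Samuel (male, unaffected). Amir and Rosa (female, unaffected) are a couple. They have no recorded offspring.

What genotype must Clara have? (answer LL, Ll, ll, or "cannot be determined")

Ll

From phenotype alone, Clara is LL or Ll.
Clara is unaffected so carries L and passed l to Ivan (ll), so Clara is Ll.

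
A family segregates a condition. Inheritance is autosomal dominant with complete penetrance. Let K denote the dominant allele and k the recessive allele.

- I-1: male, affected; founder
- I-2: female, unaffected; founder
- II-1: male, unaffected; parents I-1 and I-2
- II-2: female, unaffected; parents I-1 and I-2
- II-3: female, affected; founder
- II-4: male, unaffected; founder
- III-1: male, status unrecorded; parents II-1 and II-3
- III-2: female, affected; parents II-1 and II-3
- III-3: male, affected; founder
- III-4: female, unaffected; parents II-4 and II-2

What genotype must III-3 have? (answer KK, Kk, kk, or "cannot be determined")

III-3's phenotype allows KK or Kk, and no parent or child forces a single allele at both positions; consistent genotype assignments exist with III-3 as KK or Kk.

cannot be determined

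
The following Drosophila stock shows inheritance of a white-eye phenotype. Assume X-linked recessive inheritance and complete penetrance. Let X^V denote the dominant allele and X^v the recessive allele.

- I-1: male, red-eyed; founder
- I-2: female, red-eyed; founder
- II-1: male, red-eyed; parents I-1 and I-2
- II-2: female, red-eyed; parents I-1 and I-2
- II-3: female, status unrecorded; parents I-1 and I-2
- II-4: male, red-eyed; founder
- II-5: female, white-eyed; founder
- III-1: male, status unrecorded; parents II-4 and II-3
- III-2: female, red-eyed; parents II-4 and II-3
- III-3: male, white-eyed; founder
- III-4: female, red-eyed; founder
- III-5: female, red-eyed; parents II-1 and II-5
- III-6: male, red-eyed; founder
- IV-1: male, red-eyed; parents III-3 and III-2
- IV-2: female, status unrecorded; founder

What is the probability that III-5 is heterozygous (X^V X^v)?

1

III-5 is red-eyed so carries V and received v from II-5 (X^v X^v), so III-5 is X^V X^v, giving P(X^V X^v) = 1.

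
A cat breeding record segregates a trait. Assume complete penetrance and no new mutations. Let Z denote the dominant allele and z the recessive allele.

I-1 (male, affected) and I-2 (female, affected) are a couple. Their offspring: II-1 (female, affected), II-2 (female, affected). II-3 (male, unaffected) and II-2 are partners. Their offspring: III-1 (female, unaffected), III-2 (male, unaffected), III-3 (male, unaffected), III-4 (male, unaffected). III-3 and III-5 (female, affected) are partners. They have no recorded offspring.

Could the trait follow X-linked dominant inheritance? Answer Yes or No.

A consistent assignment under X-linked dominant exists: I-1 X^Z Y, I-2 X^Z X^z, II-1 X^Z X^Z, II-2 X^Z X^z, II-3 X^z Y, III-1 X^z X^z, III-2 X^z Y, III-3 X^z Y, III-4 X^z Y, III-5 X^Z X^Z.
In this assignment every recorded phenotype matches its genotype and every non-founder's genotype is obtainable from its parents' genotypes, so the pedigree is consistent.

Yes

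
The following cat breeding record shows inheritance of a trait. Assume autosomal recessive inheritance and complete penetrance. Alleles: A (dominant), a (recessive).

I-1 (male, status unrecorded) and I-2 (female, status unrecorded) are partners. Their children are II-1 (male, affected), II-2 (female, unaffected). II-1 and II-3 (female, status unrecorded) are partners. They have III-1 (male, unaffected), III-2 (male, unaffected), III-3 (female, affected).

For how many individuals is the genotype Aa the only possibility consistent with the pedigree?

Obligate heterozygotes: II-3 passed A to III-1 (Aa, whose a came from II-1) and passed a to III-3 (aa), so II-3 is Aa; III-1 is unaffected so carries A and received a from II-1 (aa), so III-1 is Aa; III-2 is unaffected so carries A and received a from II-1 (aa), so III-2 is Aa.
Every other individual is either homozygous by phenotype or has at least one consistent homozygous assignment, so the count is 3.

3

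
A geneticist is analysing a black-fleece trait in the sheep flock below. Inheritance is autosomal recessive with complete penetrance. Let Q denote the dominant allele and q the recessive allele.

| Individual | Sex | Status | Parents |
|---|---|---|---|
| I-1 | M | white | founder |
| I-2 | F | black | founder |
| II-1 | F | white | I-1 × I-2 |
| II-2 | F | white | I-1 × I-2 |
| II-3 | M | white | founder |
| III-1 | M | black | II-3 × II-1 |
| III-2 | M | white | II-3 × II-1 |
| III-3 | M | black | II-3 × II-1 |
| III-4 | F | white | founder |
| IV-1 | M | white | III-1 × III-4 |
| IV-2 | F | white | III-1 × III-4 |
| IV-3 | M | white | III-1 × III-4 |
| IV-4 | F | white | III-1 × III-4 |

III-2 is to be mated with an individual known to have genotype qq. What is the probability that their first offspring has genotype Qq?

2/3

II-3 is white so carries Q and passed q to III-1 (qq), so II-3 is Qq.
II-1 is white so carries Q and received q from I-2 (qq), so II-1 is Qq.
III-2 is a white offspring of II-3 (Qq) × II-1 (Qq), whose cross gives 1/4 QQ : 1/2 Qq : 1/4 qq; conditioning on being white, III-2 is QQ with probability 1/3, Qq with probability 2/3.
Summing over parental genotype combinations, P(offspring has genotype Qq) = 1/3·1 + 2/3·1/2 = 2/3.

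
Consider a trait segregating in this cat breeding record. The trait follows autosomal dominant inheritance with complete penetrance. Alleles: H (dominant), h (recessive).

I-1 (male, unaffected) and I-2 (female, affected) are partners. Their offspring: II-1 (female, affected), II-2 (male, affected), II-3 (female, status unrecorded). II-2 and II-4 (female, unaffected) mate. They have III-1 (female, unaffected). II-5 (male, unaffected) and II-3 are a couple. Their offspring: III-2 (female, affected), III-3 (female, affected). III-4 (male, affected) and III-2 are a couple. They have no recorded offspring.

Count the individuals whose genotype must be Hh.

Obligate heterozygotes: II-1 is affected so carries H and received h from I-1 (hh), so II-1 is Hh; II-2 is affected so carries H and received h from I-1 (hh), so II-2 is Hh; II-3 passed H to III-2 (Hh, whose h came from II-5) and received h from I-1 (hh), so II-3 is Hh; III-2 is affected so carries H and received h from II-5 (hh), so III-2 is Hh; III-3 is affected so carries H and received h from II-5 (hh), so III-3 is Hh.
Every other individual is either homozygous by phenotype or has at least one consistent homozygous assignment, so the count is 5.

5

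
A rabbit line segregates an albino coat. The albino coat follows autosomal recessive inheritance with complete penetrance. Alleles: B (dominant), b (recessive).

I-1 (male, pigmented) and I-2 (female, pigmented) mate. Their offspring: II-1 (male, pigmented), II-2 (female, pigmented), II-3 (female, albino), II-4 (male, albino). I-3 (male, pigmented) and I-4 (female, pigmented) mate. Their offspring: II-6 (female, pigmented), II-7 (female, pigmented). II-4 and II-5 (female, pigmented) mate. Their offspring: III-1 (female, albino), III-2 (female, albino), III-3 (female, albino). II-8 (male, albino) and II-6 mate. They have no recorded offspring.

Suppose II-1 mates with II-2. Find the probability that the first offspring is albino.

1/9

I-1 is pigmented so carries B and passed b to II-3 (bb), so I-1 is Bb.
I-2 is pigmented so carries B and passed b to II-3 (bb), so I-2 is Bb.
II-1 is a pigmented offspring of I-1 (Bb) × I-2 (Bb), whose cross gives 1/4 BB : 1/2 Bb : 1/4 bb; conditioning on being pigmented, II-1 is BB with probability 1/3, Bb with probability 2/3.
II-2 is a pigmented offspring of I-1 (Bb) × I-2 (Bb), whose cross gives 1/4 BB : 1/2 Bb : 1/4 bb; conditioning on being pigmented, II-2 is BB with probability 1/3, Bb with probability 2/3.
Summing over parental genotype combinations, P(offspring is albino) = 4/9·1/4 = 1/9.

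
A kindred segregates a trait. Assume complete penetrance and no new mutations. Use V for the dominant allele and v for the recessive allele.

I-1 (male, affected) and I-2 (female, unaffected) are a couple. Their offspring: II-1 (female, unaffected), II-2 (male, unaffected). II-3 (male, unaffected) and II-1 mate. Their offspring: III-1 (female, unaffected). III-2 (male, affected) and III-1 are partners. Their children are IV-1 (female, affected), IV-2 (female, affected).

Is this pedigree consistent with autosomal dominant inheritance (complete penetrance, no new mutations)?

A consistent assignment under autosomal dominant exists: I-1 Vv, I-2 vv, II-1 vv, II-2 vv, II-3 vv, III-1 vv, III-2 VV, IV-1 Vv, IV-2 Vv.
In this assignment every recorded phenotype matches its genotype and every non-founder's genotype is obtainable from its parents' genotypes, so the pedigree is consistent.

Yes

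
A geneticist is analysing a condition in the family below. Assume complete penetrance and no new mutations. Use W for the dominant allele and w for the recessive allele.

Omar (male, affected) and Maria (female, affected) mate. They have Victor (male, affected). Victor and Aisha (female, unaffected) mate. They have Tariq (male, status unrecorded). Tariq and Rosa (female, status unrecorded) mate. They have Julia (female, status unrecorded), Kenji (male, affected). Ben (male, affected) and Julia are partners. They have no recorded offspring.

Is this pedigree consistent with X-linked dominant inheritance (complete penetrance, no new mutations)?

A consistent assignment under X-linked dominant exists: Omar X^W Y, Maria X^W X^W, Victor X^W Y, Aisha X^w X^w, Tariq X^w Y, Rosa X^W X^W, Julia X^W X^w, Kenji X^W Y, Ben X^W Y.
In this assignment every recorded phenotype matches its genotype and every non-founder's genotype is obtainable from its parents' genotypes, so the pedigree is consistent.

Yes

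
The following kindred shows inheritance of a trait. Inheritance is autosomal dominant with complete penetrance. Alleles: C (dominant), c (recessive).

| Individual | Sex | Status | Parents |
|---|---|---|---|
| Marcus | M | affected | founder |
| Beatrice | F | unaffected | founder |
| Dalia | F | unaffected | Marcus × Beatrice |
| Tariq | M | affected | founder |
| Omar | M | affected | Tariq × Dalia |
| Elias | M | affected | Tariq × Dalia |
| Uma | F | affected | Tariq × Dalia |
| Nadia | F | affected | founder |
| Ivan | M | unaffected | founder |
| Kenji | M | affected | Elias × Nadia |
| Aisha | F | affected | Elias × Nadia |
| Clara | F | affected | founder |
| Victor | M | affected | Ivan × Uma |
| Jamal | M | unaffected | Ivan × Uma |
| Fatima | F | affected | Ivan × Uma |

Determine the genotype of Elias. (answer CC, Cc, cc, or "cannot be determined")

Cc

From phenotype alone, Elias is CC or Cc.
Elias is affected so carries C and received c from Dalia (cc), so Elias is Cc.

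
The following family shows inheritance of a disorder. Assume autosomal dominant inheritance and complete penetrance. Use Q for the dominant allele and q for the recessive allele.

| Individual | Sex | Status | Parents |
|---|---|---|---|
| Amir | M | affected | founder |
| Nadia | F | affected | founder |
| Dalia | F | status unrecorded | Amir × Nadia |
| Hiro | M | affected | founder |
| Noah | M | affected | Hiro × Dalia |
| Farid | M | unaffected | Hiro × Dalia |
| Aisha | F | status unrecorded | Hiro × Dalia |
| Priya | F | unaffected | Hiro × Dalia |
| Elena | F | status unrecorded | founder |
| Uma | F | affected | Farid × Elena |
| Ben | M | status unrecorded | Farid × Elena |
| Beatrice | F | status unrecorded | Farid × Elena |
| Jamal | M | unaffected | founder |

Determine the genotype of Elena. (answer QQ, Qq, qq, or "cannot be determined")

cannot be determined

Elena's phenotype is unrecorded, and no parent or child forces a single allele at both positions; consistent genotype assignments exist with Elena as QQ or Qq.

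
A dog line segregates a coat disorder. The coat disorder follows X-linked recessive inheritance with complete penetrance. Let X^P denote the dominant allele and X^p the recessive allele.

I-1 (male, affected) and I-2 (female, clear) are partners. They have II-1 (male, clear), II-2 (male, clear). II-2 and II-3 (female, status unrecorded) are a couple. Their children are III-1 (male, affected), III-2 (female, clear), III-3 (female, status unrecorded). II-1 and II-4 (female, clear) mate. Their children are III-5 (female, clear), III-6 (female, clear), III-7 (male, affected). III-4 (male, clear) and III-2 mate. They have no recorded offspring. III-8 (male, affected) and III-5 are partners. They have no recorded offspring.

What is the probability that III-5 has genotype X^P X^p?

1/2

II-1 is clear, so II-1 is X^P Y.
II-4 is clear so carries P and passed p to III-7 (X^p Y), so II-4 is X^P X^p.
Their cross gives offspring ratios 1/2 X^P X^P : 1/2 X^P X^p. Conditioning on III-5 being clear, P(X^P X^p) = 1/2 / 1 = 1/2.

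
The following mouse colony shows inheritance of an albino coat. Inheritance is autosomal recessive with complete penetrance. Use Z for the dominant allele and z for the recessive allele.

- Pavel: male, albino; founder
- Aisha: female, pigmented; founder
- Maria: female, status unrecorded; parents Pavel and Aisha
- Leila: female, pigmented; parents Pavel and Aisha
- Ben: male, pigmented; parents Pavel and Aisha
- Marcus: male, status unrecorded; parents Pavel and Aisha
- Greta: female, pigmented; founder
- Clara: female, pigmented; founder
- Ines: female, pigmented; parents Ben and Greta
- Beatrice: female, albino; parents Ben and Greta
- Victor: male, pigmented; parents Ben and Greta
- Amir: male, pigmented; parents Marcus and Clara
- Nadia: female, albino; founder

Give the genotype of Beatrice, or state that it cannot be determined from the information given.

zz

Beatrice is albino, so Beatrice is zz.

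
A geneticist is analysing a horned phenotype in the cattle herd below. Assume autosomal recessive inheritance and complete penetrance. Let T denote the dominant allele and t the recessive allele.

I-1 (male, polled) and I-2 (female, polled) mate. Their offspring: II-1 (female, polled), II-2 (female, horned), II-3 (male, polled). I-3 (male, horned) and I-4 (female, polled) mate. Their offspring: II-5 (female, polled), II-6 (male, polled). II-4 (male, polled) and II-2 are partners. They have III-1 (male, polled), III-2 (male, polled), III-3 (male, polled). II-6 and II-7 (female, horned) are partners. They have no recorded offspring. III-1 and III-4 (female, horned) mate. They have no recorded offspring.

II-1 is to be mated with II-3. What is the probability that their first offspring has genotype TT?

I-1 is polled so carries T and passed t to II-2 (tt), so I-1 is Tt.
I-2 is polled so carries T and passed t to II-2 (tt), so I-2 is Tt.
II-1 is a polled offspring of I-1 (Tt) × I-2 (Tt), whose cross gives 1/4 TT : 1/2 Tt : 1/4 tt; conditioning on being polled, II-1 is TT with probability 1/3, Tt with probability 2/3.
II-3 is a polled offspring of I-1 (Tt) × I-2 (Tt), whose cross gives 1/4 TT : 1/2 Tt : 1/4 tt; conditioning on being polled, II-3 is TT with probability 1/3, Tt with probability 2/3.
Summing over parental genotype combinations, P(offspring has genotype TT) = 1/9·1 + 2/9·1/2 + 2/9·1/2 + 4/9·1/4 = 4/9.

4/9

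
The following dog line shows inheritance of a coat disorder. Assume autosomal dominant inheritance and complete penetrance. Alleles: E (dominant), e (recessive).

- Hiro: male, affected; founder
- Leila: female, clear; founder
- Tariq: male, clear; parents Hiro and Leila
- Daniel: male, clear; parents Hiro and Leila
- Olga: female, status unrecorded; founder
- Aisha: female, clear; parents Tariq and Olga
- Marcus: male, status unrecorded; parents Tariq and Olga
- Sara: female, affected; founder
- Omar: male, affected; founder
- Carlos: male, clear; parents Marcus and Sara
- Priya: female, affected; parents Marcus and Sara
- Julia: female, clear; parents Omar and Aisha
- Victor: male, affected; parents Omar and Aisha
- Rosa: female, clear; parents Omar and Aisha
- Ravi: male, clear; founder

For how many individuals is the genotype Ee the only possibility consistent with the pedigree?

Obligate heterozygotes: Hiro is affected so carries E and passed e to Tariq (ee), so Hiro is Ee; Sara is affected so carries E and passed e to Carlos (ee), so Sara is Ee; Omar is affected so carries E and passed e to Julia (ee), so Omar is Ee; Victor is affected so carries E and received e from Aisha (ee), so Victor is Ee.
Every other individual is either homozygous by phenotype or has at least one consistent homozygous assignment, so the count is 4.

4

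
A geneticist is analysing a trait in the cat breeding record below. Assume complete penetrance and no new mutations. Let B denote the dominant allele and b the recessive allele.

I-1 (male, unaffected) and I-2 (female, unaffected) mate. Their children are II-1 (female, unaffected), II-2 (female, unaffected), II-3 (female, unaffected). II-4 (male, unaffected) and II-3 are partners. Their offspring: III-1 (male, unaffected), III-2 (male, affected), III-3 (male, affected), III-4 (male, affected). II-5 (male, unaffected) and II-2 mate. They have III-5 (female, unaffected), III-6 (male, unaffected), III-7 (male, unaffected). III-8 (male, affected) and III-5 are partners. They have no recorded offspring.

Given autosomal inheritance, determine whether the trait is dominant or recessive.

II-4 and II-3 are both unaffected yet have an affected child III-2. Under dominance, an affected child requires at least one affected parent, so the trait cannot be dominant.

recessive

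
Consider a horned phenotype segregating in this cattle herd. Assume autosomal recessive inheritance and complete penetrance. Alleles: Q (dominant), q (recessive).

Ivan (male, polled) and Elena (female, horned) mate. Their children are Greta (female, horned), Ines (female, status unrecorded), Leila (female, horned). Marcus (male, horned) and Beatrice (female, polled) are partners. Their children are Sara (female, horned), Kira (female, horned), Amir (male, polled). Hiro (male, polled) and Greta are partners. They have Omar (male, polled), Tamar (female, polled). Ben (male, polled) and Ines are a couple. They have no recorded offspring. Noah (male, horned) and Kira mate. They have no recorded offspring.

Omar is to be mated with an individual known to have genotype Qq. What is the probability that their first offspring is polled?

Omar is polled so carries Q and received q from Greta (qq), so Omar is Qq.
The cross gives 1/4 QQ : 1/2 Qq : 1/4 qq, so P(offspring is polled) = 3/4.

3/4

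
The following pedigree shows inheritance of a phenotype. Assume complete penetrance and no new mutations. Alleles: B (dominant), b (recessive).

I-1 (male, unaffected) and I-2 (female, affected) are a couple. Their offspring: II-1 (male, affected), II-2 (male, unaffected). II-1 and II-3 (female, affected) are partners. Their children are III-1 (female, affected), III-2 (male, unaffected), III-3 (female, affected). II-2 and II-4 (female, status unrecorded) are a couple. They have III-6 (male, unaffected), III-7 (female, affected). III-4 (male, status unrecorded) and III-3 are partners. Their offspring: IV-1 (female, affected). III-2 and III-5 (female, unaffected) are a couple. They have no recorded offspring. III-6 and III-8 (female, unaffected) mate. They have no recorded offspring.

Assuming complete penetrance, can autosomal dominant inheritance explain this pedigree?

Yes

A consistent assignment under autosomal dominant exists: I-1 bb, I-2 Bb, II-1 Bb, II-2 bb, II-3 Bb, II-4 Bb, III-1 BB, III-2 bb, III-3 BB, III-4 BB, III-5 bb, III-6 bb, III-7 Bb, III-8 bb, IV-1 BB.
In this assignment every recorded phenotype matches its genotype and every non-founder's genotype is obtainable from its parents' genotypes, so the pedigree is consistent.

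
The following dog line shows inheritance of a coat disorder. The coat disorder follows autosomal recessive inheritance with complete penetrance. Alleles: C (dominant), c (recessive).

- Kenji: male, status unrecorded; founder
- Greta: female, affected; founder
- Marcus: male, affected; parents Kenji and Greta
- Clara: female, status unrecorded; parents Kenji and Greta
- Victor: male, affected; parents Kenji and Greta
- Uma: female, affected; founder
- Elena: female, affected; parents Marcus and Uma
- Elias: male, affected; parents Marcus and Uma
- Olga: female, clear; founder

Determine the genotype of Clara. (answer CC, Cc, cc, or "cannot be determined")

Clara's phenotype is unrecorded, and no parent or child forces a single allele at both positions; consistent genotype assignments exist with Clara as Cc or cc.

cannot be determined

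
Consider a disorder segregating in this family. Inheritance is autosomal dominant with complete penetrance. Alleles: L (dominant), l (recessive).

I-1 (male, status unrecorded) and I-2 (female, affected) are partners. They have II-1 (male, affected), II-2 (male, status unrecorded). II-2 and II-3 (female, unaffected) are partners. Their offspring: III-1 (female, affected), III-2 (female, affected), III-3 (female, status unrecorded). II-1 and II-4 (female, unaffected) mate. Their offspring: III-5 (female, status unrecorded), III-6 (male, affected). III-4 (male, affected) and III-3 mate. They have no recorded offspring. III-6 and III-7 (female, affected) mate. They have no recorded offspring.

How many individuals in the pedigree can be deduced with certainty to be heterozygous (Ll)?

3

Obligate heterozygotes: III-1 is affected so carries L and received l from II-3 (ll), so III-1 is Ll; III-2 is affected so carries L and received l from II-3 (ll), so III-2 is Ll; III-6 is affected so carries L and received l from II-4 (ll), so III-6 is Ll.
Every other individual is either homozygous by phenotype or has at least one consistent homozygous assignment, so the count is 3.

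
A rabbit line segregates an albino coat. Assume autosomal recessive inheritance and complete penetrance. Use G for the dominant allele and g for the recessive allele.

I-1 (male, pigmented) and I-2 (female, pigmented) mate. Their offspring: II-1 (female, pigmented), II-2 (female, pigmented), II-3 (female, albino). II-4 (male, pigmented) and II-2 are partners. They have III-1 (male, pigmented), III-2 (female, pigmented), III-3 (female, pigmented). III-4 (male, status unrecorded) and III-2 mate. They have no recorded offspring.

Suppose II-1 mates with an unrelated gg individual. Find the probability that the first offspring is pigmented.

2/3

I-1 is pigmented so carries G and passed g to II-3 (gg), so I-1 is Gg.
I-2 is pigmented so carries G and passed g to II-3 (gg), so I-2 is Gg.
II-1 is a pigmented offspring of I-1 (Gg) × I-2 (Gg), whose cross gives 1/4 GG : 1/2 Gg : 1/4 gg; conditioning on being pigmented, II-1 is GG with probability 1/3, Gg with probability 2/3.
Summing over parental genotype combinations, P(offspring is pigmented) = 1/3·1 + 2/3·1/2 = 2/3.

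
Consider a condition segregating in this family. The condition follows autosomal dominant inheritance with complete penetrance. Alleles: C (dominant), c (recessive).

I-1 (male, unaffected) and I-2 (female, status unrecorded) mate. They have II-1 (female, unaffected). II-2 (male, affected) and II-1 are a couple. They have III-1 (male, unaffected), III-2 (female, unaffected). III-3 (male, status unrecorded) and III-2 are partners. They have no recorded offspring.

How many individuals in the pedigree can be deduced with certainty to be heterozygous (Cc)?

Obligate heterozygotes: II-2 is affected so carries C and passed c to III-1 (cc), so II-2 is Cc.
Every other individual is either homozygous by phenotype or has at least one consistent homozygous assignment, so the count is 1.

1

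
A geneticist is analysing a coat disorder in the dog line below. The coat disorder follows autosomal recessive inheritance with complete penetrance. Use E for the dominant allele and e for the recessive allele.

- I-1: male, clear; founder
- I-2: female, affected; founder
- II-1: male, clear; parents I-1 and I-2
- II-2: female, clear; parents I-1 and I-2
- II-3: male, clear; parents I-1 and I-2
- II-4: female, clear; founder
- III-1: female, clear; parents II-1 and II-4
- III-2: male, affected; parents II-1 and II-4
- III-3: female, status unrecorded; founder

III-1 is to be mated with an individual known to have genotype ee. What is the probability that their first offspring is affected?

II-1 is clear so carries E and received e from I-2 (ee), so II-1 is Ee.
II-4 is clear so carries E and passed e to III-2 (ee), so II-4 is Ee.
III-1 is a clear offspring of II-1 (Ee) × II-4 (Ee), whose cross gives 1/4 EE : 1/2 Ee : 1/4 ee; conditioning on being clear, III-1 is EE with probability 1/3, Ee with probability 2/3.
Summing over parental genotype combinations, P(offspring is affected) = 2/3·1/2 = 1/3.

1/3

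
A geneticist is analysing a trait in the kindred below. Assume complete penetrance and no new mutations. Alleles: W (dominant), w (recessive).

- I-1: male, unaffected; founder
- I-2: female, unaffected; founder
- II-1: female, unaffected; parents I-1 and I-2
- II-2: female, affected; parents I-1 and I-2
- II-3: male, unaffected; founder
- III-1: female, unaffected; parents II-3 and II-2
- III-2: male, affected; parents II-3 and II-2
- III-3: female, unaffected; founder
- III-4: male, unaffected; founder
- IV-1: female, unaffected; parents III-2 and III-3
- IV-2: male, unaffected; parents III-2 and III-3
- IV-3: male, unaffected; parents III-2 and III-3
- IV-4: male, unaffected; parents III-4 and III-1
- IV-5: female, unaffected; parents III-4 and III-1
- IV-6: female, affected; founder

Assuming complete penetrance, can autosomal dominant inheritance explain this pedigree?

Under autosomal dominant, II-2 (affected, female) cannot arise from I-1 (unaffected) × I-2 (unaffected).

No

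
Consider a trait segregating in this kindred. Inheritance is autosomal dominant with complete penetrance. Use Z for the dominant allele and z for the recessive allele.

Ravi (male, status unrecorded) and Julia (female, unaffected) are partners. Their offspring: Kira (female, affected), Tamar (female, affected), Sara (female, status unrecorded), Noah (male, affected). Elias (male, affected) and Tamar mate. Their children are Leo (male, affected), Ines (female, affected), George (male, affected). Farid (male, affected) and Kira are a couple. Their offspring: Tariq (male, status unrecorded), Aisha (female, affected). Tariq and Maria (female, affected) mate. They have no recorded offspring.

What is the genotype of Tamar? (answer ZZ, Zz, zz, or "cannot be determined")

Zz

From phenotype alone, Tamar is ZZ or Zz.
Tamar is affected so carries Z and received z from Julia (zz), so Tamar is Zz.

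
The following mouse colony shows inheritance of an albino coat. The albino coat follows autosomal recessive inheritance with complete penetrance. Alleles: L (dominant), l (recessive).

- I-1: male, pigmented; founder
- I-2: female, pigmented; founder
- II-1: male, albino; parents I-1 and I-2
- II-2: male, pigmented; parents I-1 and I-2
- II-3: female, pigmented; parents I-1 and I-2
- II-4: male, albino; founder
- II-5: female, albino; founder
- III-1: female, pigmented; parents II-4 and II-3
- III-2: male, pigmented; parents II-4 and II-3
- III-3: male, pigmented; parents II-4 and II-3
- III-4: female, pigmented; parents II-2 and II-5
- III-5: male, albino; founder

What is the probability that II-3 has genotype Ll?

I-1 is pigmented so carries L and passed l to II-1 (ll), so I-1 is Ll.
I-2 is pigmented so carries L and passed l to II-1 (ll), so I-2 is Ll.
Their cross gives offspring ratios 1/4 LL : 1/2 Ll : 1/4 ll. Conditioning on II-3 being pigmented, P(Ll) = 1/2 / 3/4 = 2/3 before taking II-3's own offspring into account.
II-4 is albino, so II-4 is ll.
Now use II-3's offspring. Probability of each recorded status — pigmented daughter III-1: 1/2 if II-3 is Ll, 1 if LL; pigmented son III-2: 1/2 if II-3 is Ll, 1 if LL; pigmented son III-3: 1/2 if II-3 is Ll, 1 if LL.
Bayes: P(Ll) = 2/3·1/8 / (2/3·1/8 + 1/3·1) = 1/5.

1/5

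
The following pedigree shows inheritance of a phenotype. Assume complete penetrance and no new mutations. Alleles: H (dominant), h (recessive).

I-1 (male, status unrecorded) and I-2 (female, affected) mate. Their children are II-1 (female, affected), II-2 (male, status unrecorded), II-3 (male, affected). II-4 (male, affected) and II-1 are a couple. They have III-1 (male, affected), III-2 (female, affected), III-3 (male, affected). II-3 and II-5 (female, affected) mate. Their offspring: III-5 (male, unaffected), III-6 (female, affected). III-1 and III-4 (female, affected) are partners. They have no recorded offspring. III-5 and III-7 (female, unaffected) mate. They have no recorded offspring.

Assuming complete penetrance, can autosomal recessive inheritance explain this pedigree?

Under autosomal recessive, III-5 (unaffected, male) cannot arise from II-3 (affected) × II-5 (affected).

No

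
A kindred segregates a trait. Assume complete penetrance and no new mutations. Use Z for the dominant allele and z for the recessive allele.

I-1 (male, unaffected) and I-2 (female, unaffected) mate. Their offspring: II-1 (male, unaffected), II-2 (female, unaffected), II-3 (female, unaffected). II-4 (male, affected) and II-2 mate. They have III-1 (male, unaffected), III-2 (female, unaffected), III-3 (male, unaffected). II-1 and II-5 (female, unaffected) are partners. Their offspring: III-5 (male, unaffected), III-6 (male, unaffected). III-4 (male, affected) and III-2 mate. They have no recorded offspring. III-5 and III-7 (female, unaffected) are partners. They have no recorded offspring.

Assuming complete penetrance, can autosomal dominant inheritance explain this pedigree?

Yes

A consistent assignment under autosomal dominant exists: I-1 zz, I-2 zz, II-1 zz, II-2 zz, II-3 zz, II-4 Zz, II-5 zz, III-1 zz, III-2 zz, III-3 zz, III-4 ZZ, III-5 zz, III-6 zz, III-7 zz.
In this assignment every recorded phenotype matches its genotype and every non-founder's genotype is obtainable from its parents' genotypes, so the pedigree is consistent.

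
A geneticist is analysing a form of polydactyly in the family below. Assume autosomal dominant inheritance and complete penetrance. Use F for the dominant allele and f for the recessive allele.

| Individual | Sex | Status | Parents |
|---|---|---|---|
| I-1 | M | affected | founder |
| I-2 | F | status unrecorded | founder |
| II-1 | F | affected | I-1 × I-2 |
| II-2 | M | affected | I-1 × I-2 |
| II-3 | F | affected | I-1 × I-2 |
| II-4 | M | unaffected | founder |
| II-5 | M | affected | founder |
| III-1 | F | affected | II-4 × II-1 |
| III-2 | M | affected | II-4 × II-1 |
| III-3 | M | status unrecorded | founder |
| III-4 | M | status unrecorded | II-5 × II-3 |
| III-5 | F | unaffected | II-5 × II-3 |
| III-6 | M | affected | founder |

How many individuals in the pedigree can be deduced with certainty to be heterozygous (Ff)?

4

Obligate heterozygotes: II-3 is affected so carries F and passed f to III-5 (ff), so II-3 is Ff; II-5 is affected so carries F and passed f to III-5 (ff), so II-5 is Ff; III-1 is affected so carries F and received f from II-4 (ff), so III-1 is Ff; III-2 is affected so carries F and received f from II-4 (ff), so III-2 is Ff.
Every other individual is either homozygous by phenotype or has at least one consistent homozygous assignment, so the count is 4.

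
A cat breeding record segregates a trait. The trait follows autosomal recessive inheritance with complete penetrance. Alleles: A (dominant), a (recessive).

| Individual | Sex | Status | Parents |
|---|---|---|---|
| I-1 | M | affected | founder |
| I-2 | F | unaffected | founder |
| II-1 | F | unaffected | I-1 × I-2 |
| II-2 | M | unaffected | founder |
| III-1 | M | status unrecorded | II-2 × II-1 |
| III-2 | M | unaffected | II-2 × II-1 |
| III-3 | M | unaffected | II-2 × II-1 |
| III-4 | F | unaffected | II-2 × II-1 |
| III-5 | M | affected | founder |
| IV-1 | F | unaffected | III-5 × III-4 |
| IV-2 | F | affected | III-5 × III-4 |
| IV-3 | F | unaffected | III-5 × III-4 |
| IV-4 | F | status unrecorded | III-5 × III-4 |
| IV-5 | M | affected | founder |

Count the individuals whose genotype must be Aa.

Obligate heterozygotes: II-1 is unaffected so carries A and received a from I-1 (aa), so II-1 is Aa; III-4 is unaffected so carries A and passed a to IV-2 (aa), so III-4 is Aa; IV-1 is unaffected so carries A and received a from III-5 (aa), so IV-1 is Aa; IV-3 is unaffected so carries A and received a from III-5 (aa), so IV-3 is Aa.
Every other individual is either homozygous by phenotype or has at least one consistent homozygous assignment, so the count is 4.

4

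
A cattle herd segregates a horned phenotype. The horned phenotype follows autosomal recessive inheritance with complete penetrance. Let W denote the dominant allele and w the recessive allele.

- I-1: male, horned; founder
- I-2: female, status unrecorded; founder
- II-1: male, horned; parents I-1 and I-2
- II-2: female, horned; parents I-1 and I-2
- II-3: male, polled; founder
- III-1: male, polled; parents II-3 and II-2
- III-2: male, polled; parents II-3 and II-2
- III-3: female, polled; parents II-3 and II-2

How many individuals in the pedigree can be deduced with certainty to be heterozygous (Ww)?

Obligate heterozygotes: III-1 is polled so carries W and received w from II-2 (ww), so III-1 is Ww; III-2 is polled so carries W and received w from II-2 (ww), so III-2 is Ww; III-3 is polled so carries W and received w from II-2 (ww), so III-3 is Ww.
Every other individual is either homozygous by phenotype or has at least one consistent homozygous assignment, so the count is 3.

3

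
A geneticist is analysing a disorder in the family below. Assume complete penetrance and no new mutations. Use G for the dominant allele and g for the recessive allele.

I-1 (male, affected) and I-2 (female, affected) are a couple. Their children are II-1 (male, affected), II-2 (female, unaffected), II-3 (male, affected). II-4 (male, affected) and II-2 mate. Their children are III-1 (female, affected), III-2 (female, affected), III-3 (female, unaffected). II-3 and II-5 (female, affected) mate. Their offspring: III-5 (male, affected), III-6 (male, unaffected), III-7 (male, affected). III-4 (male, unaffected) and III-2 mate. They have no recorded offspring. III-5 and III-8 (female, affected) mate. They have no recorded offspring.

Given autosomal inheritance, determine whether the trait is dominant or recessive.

dominant

I-1 and I-2 are both affected yet have an unaffected child II-2. Under a recessive model two affected parents are homozygous and every child would be affected, so the trait cannot be recessive.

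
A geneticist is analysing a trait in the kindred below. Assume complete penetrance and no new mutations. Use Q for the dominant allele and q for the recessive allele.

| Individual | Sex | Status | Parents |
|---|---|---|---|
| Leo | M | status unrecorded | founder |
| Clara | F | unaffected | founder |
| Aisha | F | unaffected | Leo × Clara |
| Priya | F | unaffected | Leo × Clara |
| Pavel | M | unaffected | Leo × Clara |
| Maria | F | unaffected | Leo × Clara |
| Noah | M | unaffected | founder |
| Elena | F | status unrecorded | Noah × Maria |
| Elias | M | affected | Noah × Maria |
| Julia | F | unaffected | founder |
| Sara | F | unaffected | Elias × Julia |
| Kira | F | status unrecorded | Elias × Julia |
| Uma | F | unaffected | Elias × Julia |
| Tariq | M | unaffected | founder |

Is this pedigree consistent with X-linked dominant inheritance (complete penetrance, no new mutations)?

Under X-linked dominant, Elias (affected, male) cannot arise from Noah (unaffected) × Maria (unaffected).

No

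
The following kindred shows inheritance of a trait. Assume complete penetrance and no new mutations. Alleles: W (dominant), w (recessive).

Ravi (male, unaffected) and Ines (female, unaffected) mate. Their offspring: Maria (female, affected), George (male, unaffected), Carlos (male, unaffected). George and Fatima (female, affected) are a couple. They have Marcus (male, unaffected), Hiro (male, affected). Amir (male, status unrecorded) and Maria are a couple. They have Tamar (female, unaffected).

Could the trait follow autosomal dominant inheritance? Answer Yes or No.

No

Under autosomal dominant, Maria (affected, female) cannot arise from Ravi (unaffected) × Ines (unaffected).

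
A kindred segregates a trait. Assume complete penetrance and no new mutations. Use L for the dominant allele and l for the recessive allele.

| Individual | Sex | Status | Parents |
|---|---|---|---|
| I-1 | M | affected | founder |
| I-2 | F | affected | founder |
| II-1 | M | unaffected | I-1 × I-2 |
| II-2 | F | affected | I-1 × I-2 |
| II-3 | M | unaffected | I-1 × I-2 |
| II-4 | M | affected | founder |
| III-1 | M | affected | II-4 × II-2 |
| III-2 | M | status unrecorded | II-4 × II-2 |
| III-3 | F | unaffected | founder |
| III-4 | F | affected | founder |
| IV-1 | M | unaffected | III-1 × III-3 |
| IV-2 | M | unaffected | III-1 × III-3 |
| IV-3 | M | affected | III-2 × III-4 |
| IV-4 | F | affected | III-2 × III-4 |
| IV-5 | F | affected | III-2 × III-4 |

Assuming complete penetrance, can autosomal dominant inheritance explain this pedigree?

A consistent assignment under autosomal dominant exists: I-1 Ll, I-2 Ll, II-1 ll, II-2 LL, II-3 ll, II-4 Ll, III-1 Ll, III-2 LL, III-3 ll, III-4 LL, IV-1 ll, IV-2 ll, IV-3 LL, IV-4 LL, IV-5 LL.
In this assignment every recorded phenotype matches its genotype and every non-founder's genotype is obtainable from its parents' genotypes, so the pedigree is consistent.

Yes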